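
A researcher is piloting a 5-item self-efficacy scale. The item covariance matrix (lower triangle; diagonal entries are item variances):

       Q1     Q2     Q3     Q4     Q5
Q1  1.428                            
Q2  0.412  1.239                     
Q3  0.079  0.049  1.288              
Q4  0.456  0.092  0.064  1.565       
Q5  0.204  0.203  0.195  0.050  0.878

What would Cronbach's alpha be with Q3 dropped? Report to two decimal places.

Remaining items: Q1, Q2, Q4, Q5 (k = 4).
ΣVar(i) = 1.428 + 1.239 + 1.565 + 0.878 = 5.110
σ²_T = 5.110 + 2 × 1.417 = 7.944
α (item deleted) = (4/3)·(1 − 5.110/7.944) = 0.48

α = 0.48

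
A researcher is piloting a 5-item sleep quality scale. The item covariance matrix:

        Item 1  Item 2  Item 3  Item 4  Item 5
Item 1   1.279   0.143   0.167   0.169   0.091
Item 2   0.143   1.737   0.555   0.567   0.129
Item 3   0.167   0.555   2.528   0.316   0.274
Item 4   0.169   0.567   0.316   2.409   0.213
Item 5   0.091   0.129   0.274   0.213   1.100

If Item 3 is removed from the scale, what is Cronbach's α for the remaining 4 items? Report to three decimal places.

Cronbach's α = 0.382

Remaining items: Item 1, Item 2, Item 4, Item 5 (k = 4).
ΣVar(i) = 1.279 + 1.737 + 2.409 + 1.100 = 6.525
Var(T) = 6.525 + 2 × 1.312 = 9.149
α (item deleted) = (4/3)·(1 − 6.525/9.149) = 0.382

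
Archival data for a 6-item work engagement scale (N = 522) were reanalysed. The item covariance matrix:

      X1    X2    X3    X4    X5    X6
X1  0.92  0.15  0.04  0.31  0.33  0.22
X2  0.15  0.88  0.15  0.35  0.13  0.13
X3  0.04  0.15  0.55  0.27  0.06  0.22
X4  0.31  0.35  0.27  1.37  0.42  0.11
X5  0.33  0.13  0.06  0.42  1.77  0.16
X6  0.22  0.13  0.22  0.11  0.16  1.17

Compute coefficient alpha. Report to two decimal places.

α = 0.57

Σσ²ᵢ = 0.92 + 0.88 + 0.55 + 1.37 + 1.77 + 1.17 = 6.66
Sum of the distinct covariances = 3.05
σ²_T = 6.66 + 2 × 3.05 = 12.76
α = (k/(k−1))·(1 − Σσ²ᵢ/σ²_T) = (6/5)·(1 − 6.66/12.76) = 0.57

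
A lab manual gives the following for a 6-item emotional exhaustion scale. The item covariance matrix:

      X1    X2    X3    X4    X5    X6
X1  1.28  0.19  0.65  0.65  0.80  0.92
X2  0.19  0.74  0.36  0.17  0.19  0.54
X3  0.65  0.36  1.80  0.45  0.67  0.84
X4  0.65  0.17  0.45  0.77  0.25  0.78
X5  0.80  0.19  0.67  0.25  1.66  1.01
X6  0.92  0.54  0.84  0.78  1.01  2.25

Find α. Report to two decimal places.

Σσ²ᵢ = 1.28 + 0.74 + 1.80 + 0.77 + 1.66 + 2.25 = 8.50
Σ_{i<j} σ_ij = 8.47
Var(T) = 8.50 + 2 × 8.47 = 25.44
α = (k/(k−1))·(1 − Σσ²ᵢ/Var(T)) = (6/5)·(1 − 8.50/25.44) = 0.80

α = 0.80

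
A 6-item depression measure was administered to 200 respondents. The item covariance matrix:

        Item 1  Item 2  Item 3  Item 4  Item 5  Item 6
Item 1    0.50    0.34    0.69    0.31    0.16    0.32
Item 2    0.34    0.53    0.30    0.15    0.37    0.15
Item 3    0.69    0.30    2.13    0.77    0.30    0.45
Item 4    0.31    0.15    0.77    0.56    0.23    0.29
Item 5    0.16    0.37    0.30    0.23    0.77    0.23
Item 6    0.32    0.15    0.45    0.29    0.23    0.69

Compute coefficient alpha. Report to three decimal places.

coefficient alpha = 0.794

ΣVar(i) = 0.50 + 0.53 + 2.13 + 0.56 + 0.77 + 0.69 = 5.18
Sum of the distinct covariances = 5.06
σ²_T = 5.18 + 2 × 5.06 = 15.30
α = (k/(k−1))·(1 − ΣVar(i)/σ²_T) = (6/5)·(1 − 5.18/15.30) = 0.794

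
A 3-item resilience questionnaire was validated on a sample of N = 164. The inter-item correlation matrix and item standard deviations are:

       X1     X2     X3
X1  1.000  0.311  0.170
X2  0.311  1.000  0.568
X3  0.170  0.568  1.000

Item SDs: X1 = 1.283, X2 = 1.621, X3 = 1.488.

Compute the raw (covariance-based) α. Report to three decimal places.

Σσ²ᵢ = 1.283² + 1.621² + 1.488² = 6.4879
Covariances σ_ij = r_ij · s_i · s_j:
  σ(X1,X2) = 0.311 × 1.283 × 1.621 = 0.6468
  σ(X1,X3) = 0.170 × 1.283 × 1.488 = 0.3245
  σ(X2,X3) = 0.568 × 1.621 × 1.488 = 1.3700
σ²_T = Σσ²ᵢ + 2·Σσ_ij = 6.4879 + 2 × 2.3413 = 11.1705
α = (3/2)·(1 − 6.4879/11.1705) = 0.629

α = 0.629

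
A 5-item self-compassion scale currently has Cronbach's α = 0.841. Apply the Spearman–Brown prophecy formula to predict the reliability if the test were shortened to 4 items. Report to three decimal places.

predicted reliability = 0.809

Length factor m = 4/5 = 0.8000
α' = m·α / (1 − (1−m)·α)
   = 4/5 × 0.841 / (1 − (1 − 4/5) × 0.841)
   = 0.6728 / 0.8318 = 0.809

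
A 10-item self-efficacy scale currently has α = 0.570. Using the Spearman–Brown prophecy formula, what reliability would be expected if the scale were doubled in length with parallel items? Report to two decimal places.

predicted reliability = 0.73

Length factor m = 2
α' = m·α / (1 + (m−1)·α)
   = 2 × 0.570 / (1 + (2 − 1) × 0.570)
   = 1.1400 / 1.5700 = 0.73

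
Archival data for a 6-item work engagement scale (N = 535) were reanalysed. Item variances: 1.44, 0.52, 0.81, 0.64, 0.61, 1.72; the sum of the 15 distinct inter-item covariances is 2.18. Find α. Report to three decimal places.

Σσᵢ² = 1.44 + 0.52 + 0.81 + 0.64 + 0.61 + 1.72 = 5.74
Sum of distinct covariances = 2.18
σ²_T = Σσᵢ² + 2·Σcov = 5.74 + 2 × 2.18 = 10.10
α = (6/5)·(1 − 5.74/10.10) = 0.518

α = 0.518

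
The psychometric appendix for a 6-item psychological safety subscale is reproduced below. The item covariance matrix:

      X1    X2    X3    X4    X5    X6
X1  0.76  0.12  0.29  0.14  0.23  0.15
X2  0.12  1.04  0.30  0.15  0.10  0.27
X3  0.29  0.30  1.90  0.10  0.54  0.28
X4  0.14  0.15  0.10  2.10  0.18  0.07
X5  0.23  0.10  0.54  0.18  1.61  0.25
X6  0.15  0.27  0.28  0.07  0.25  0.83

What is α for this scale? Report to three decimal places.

Σσᵢ² = 0.76 + 1.04 + 1.90 + 2.10 + 1.61 + 0.83 = 8.24
Sum of the distinct covariances = 3.17
σ²_total = 8.24 + 2 × 3.17 = 14.58
α = (k/(k−1))·(1 − Σσᵢ²/σ²_total) = (6/5)·(1 − 8.24/14.58) = 0.522

α = 0.522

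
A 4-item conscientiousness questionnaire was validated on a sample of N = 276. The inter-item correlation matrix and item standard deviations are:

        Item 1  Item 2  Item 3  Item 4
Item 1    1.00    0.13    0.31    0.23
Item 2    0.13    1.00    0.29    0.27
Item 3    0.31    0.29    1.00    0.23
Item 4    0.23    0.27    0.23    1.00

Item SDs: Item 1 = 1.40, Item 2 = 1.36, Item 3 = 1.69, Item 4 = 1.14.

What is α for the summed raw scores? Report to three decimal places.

α = 0.559

Σσ²ᵢ = 1.40² + 1.36² + 1.69² + 1.14² = 7.9653
Covariances σ_ij = r_ij · s_i · s_j:
  σ(Item 1,Item 2) = 0.13 × 1.40 × 1.36 = 0.2475
  σ(Item 1,Item 3) = 0.31 × 1.40 × 1.69 = 0.7335
  σ(Item 1,Item 4) = 0.23 × 1.40 × 1.14 = 0.3671
  σ(Item 2,Item 3) = 0.29 × 1.36 × 1.69 = 0.6665
  σ(Item 2,Item 4) = 0.27 × 1.36 × 1.14 = 0.4186
  σ(Item 3,Item 4) = 0.23 × 1.69 × 1.14 = 0.4431
σ²_T = Σσ²ᵢ + 2·Σσ_ij = 7.9653 + 2 × 2.8763 = 13.7179
α = (4/3)·(1 − 7.9653/13.7179) = 0.559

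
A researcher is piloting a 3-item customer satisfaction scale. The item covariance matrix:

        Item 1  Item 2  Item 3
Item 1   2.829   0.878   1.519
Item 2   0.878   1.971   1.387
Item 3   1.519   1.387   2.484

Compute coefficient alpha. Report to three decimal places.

coefficient alpha = 0.764

sum of item variances = 2.829 + 1.971 + 2.484 = 7.284
Σ_{i<j} σ_ij = 3.784
σ²_T = 7.284 + 2 × 3.784 = 14.852
α = (k/(k−1))·(1 − sum of item variances/σ²_T) = (3/2)·(1 − 7.284/14.852) = 0.764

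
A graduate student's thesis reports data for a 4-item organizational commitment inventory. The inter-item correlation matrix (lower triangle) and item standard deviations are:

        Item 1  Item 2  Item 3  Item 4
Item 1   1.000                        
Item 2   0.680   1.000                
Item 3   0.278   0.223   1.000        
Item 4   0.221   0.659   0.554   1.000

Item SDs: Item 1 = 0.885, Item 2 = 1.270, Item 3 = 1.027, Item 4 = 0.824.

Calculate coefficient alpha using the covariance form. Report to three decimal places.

Σσ²ᵢ = 0.885² + 1.270² + 1.027² + 0.824² = 4.1298
Covariances σ_ij = r_ij · s_i · s_j:
  σ(Item 1,Item 2) = 0.680 × 0.885 × 1.270 = 0.7643
  σ(Item 1,Item 3) = 0.278 × 0.885 × 1.027 = 0.2527
  σ(Item 1,Item 4) = 0.221 × 0.885 × 0.824 = 0.1612
  σ(Item 2,Item 3) = 0.223 × 1.270 × 1.027 = 0.2909
  σ(Item 2,Item 4) = 0.659 × 1.270 × 0.824 = 0.6896
  σ(Item 3,Item 4) = 0.554 × 1.027 × 0.824 = 0.4688
σ²_T = Σσ²ᵢ + 2·Σσ_ij = 4.1298 + 2 × 2.6275 = 9.3848
α = (4/3)·(1 − 4.1298/9.3848) = 0.747

coefficient alpha = 0.747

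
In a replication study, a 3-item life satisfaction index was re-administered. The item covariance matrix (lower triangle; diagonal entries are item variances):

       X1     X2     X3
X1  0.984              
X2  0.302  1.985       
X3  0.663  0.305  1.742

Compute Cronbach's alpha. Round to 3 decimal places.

Σσᵢ² = 0.984 + 1.985 + 1.742 = 4.711
Σ_{i<j} σ_ij = 1.270
total variance = 4.711 + 2 × 1.270 = 7.251
α = (k/(k−1))·(1 − Σσᵢ²/total variance) = (3/2)·(1 − 4.711/7.251) = 0.525

α = 0.525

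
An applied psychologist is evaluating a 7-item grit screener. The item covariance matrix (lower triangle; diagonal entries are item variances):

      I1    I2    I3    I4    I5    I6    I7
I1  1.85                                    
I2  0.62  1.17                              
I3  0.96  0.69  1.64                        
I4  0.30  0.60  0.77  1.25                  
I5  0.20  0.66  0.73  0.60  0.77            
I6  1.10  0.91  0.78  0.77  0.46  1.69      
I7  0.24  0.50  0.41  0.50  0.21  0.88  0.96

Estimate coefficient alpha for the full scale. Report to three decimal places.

coefficient alpha = 0.857

Σσ²ᵢ = 1.85 + 1.17 + 1.64 + 1.25 + 0.77 + 1.69 + 0.96 = 9.33
Σ_{i<j} σ_ij = 12.89
σ²_T = 9.33 + 2 × 12.89 = 35.11
α = (k/(k−1))·(1 − Σσ²ᵢ/σ²_T) = (7/6)·(1 − 9.33/35.11) = 0.857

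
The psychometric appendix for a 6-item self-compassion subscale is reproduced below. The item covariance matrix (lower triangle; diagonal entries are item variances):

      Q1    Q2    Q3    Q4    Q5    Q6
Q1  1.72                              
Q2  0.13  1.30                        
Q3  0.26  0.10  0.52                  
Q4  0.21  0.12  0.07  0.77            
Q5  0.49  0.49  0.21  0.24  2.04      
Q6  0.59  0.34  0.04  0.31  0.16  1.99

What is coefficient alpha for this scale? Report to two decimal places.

ΣVar(i) = 1.72 + 1.30 + 0.52 + 0.77 + 2.04 + 1.99 = 8.34
Sum of off-diagonal covariances = 3.76
total variance = 8.34 + 2 × 3.76 = 15.86
α = (k/(k−1))·(1 − ΣVar(i)/total variance) = (6/5)·(1 − 8.34/15.86) = 0.57

α = 0.57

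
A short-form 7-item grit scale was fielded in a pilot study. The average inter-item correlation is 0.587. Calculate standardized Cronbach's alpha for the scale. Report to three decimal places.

Standardized α = k·r̄ / (1 + (k−1)·r̄) = 7 × 0.587 / (1 + 6 × 0.587)
  = 4.1090 / 4.5220 = 0.909

standardized Cronbach's alpha = 0.909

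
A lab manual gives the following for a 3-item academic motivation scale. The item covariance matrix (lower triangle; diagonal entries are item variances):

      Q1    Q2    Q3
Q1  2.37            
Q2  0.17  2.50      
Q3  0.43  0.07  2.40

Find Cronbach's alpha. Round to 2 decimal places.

Cronbach's alpha = 0.23

Σσ²ᵢ = 2.37 + 2.50 + 2.40 = 7.27
Sum of off-diagonal covariances = 0.67
σ²_total = 7.27 + 2 × 0.67 = 8.61
α = (k/(k−1))·(1 − Σσ²ᵢ/σ²_total) = (3/2)·(1 − 7.27/8.61) = 0.23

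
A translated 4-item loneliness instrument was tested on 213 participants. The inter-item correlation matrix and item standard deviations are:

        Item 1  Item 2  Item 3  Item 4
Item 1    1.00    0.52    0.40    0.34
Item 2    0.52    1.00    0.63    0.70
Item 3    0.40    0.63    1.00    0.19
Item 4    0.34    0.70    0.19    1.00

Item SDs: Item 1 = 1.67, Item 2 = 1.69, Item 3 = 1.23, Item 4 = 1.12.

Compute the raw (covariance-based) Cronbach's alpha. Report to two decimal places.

α = 0.77

Σσ²ᵢ = 1.67² + 1.69² + 1.23² + 1.12² = 8.4123
Covariances σ_ij = r_ij · s_i · s_j:
  σ(Item 1,Item 2) = 0.52 × 1.67 × 1.69 = 1.4676
  σ(Item 1,Item 3) = 0.40 × 1.67 × 1.23 = 0.8216
  σ(Item 1,Item 4) = 0.34 × 1.67 × 1.12 = 0.6359
  σ(Item 2,Item 3) = 0.63 × 1.69 × 1.23 = 1.3096
  σ(Item 2,Item 4) = 0.70 × 1.69 × 1.12 = 1.3250
  σ(Item 3,Item 4) = 0.19 × 1.23 × 1.12 = 0.2617
σ²_T = Σσ²ᵢ + 2·Σσ_ij = 8.4123 + 2 × 5.8214 = 20.0551
α = (4/3)·(1 − 8.4123/20.0551) = 0.77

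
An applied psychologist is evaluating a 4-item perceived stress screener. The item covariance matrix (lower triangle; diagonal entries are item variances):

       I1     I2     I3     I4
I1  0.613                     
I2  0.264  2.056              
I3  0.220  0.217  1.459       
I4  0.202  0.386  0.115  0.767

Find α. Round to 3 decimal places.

ΣVar(i) = 0.613 + 2.056 + 1.459 + 0.767 = 4.895
Sum of off-diagonal covariances = 1.404
σ²_T = 4.895 + 2 × 1.404 = 7.703
α = (k/(k−1))·(1 − ΣVar(i)/σ²_T) = (4/3)·(1 − 4.895/7.703) = 0.486

α = 0.486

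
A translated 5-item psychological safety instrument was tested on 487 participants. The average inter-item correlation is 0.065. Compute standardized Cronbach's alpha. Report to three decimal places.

standardized Cronbach's alpha = 0.258

Standardized α = k·r̄ / (1 + (k−1)·r̄) = 5 × 0.065 / (1 + 4 × 0.065)
  = 0.3250 / 1.2600 = 0.258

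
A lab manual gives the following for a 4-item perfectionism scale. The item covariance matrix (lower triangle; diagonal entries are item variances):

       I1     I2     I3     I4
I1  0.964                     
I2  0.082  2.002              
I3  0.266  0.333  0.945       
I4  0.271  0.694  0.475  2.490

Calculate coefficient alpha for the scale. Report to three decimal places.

Σσ²ᵢ = 0.964 + 2.002 + 0.945 + 2.490 = 6.401
Sum of the distinct covariances = 2.121
total variance = 6.401 + 2 × 2.121 = 10.643
α = (k/(k−1))·(1 − Σσ²ᵢ/total variance) = (4/3)·(1 − 6.401/10.643) = 0.531

α = 0.531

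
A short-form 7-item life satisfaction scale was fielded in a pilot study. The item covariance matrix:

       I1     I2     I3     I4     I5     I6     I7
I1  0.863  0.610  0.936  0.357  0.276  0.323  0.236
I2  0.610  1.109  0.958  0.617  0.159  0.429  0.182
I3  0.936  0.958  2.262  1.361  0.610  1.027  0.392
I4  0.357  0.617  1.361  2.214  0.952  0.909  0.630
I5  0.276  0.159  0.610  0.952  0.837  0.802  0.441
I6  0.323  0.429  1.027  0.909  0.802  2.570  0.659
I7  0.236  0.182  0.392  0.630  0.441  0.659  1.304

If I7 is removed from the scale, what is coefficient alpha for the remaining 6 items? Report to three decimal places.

Remaining items: I1, I2, I3, I4, I5, I6 (k = 6).
Σσᵢ² = 0.863 + 1.109 + 2.262 + 2.214 + 0.837 + 2.570 = 9.855
σ²_T = 9.855 + 2 × 10.326 = 30.507
α (item deleted) = (6/5)·(1 − 9.855/30.507) = 0.812

coefficient alpha = 0.812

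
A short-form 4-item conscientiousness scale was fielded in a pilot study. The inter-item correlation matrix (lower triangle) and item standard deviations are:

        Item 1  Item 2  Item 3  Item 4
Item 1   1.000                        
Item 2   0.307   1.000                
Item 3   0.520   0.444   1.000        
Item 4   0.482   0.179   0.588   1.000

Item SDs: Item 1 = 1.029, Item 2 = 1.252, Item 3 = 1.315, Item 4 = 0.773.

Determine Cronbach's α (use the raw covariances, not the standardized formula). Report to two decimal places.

Σσ²ᵢ = 1.029² + 1.252² + 1.315² + 0.773² = 4.9531
Covariances σ_ij = r_ij · s_i · s_j:
  σ(Item 1,Item 2) = 0.307 × 1.029 × 1.252 = 0.3955
  σ(Item 1,Item 3) = 0.520 × 1.029 × 1.315 = 0.7036
  σ(Item 1,Item 4) = 0.482 × 1.029 × 0.773 = 0.3834
  σ(Item 2,Item 3) = 0.444 × 1.252 × 1.315 = 0.7310
  σ(Item 2,Item 4) = 0.179 × 1.252 × 0.773 = 0.1732
  σ(Item 3,Item 4) = 0.588 × 1.315 × 0.773 = 0.5977
σ²_T = Σσ²ᵢ + 2·Σσ_ij = 4.9531 + 2 × 2.9844 = 10.9219
α = (4/3)·(1 − 4.9531/10.9219) = 0.73

α = 0.73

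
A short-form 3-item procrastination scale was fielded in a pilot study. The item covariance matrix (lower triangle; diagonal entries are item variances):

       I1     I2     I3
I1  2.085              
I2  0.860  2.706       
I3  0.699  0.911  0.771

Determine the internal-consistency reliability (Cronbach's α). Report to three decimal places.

sum of item variances = 2.085 + 2.706 + 0.771 = 5.562
Sum of the distinct covariances = 2.470
total variance = 5.562 + 2 × 2.470 = 10.502
α = (k/(k−1))·(1 − sum of item variances/total variance) = (3/2)·(1 − 5.562/10.502) = 0.706

Cronbach's α = 0.706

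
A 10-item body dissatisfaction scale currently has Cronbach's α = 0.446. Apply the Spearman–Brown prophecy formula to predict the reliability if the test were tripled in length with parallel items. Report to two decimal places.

predicted reliability = 0.71

Length factor m = 3
α' = m·α / (1 + (m−1)·α)
   = 3 × 0.446 / (1 + (3 − 1) × 0.446)
   = 1.3380 / 1.8920 = 0.71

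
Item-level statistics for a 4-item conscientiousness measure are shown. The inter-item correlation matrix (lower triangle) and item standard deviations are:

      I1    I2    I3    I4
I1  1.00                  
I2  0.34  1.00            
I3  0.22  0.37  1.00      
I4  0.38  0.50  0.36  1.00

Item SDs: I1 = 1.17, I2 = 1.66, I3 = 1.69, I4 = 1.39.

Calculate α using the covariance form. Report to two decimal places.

α = 0.69

Σσ²ᵢ = 1.17² + 1.66² + 1.69² + 1.39² = 8.9127
Covariances σ_ij = r_ij · s_i · s_j:
  σ(I1,I2) = 0.34 × 1.17 × 1.66 = 0.6603
  σ(I1,I3) = 0.22 × 1.17 × 1.69 = 0.4350
  σ(I1,I4) = 0.38 × 1.17 × 1.39 = 0.6180
  σ(I2,I3) = 0.37 × 1.66 × 1.69 = 1.0380
  σ(I2,I4) = 0.50 × 1.66 × 1.39 = 1.1537
  σ(I3,I4) = 0.36 × 1.69 × 1.39 = 0.8457
σ²_T = Σσ²ᵢ + 2·Σσ_ij = 8.9127 + 2 × 4.7507 = 18.4141
α = (4/3)·(1 − 8.9127/18.4141) = 0.69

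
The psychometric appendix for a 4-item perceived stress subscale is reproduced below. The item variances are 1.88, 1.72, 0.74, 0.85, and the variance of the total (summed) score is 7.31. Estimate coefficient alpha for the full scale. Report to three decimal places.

sum of item variances = 1.88 + 1.72 + 0.74 + 0.85 = 5.19
α = (k/(k−1))·(1 − sum of item variances/σ²_T) = (4/3)·(1 − 5.19/7.31) = 0.387

α = 0.387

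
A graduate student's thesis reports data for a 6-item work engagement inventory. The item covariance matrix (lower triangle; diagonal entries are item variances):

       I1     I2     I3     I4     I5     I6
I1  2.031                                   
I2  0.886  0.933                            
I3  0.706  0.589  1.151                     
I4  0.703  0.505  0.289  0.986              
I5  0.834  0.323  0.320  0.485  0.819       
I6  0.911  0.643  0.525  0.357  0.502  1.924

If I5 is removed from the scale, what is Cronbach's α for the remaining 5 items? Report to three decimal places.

Cronbach's α = 0.794

Remaining items: I1, I2, I3, I4, I6 (k = 5).
sum of item variances = 2.031 + 0.933 + 1.151 + 0.986 + 1.924 = 7.025
σ²_T = 7.025 + 2 × 6.114 = 19.253
α (item deleted) = (5/4)·(1 − 7.025/19.253) = 0.794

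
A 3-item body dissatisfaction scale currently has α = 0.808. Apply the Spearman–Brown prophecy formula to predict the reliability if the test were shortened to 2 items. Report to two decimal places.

predicted reliability = 0.74

Length factor m = 2/3 = 0.6667
α' = m·α / (1 − (1−m)·α)
   = 2/3 × 0.808 / (1 − (1 − 2/3) × 0.808)
   = 0.5387 / 0.7307 = 0.74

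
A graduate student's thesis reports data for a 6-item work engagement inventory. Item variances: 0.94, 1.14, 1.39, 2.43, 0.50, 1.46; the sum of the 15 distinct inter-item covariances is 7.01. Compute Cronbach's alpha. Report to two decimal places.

α = 0.77

Σσ²ᵢ = 0.94 + 1.14 + 1.39 + 2.43 + 0.50 + 1.46 = 7.86
Sum of distinct covariances = 7.01
Var(T) = Σσ²ᵢ + 2·Σcov = 7.86 + 2 × 7.01 = 21.88
α = (6/5)·(1 − 7.86/21.88) = 0.77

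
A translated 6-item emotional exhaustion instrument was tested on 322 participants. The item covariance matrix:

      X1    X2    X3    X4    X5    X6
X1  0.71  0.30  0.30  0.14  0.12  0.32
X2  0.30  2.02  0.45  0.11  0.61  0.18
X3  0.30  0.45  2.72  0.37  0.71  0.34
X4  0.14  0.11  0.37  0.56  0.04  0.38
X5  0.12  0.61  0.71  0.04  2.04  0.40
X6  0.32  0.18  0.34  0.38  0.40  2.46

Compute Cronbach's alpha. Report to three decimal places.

Cronbach's alpha = 0.571

ΣVar(i) = 0.71 + 2.02 + 2.72 + 0.56 + 2.04 + 2.46 = 10.51
Sum of off-diagonal covariances = 4.77
σ²_total = 10.51 + 2 × 4.77 = 20.05
α = (k/(k−1))·(1 − ΣVar(i)/σ²_total) = (6/5)·(1 − 10.51/20.05) = 0.571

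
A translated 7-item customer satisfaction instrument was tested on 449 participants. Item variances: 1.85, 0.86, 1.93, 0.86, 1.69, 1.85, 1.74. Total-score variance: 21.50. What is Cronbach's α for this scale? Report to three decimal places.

Σσᵢ² = 1.85 + 0.86 + 1.93 + 0.86 + 1.69 + 1.85 + 1.74 = 10.78
α = (k/(k−1))·(1 − Σσᵢ²/σ²_total) = (7/6)·(1 − 10.78/21.50) = 0.582

α = 0.582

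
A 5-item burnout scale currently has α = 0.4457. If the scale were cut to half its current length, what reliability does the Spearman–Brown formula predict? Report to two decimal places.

Length factor m = 1/2
α' = m·α / (1 − (1−m)·α)
   = 1/2 × 0.4457 / (1 − (1 − 1/2) × 0.4457)
   = 0.2228 / 0.7772 = 0.29

predicted reliability = 0.29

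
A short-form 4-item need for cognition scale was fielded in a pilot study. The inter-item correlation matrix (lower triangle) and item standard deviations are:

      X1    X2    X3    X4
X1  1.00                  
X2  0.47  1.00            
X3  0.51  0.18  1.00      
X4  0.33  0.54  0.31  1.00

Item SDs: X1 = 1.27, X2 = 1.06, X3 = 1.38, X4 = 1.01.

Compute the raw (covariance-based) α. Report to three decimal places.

Σσ²ᵢ = 1.27² + 1.06² + 1.38² + 1.01² = 5.6610
Covariances σ_ij = r_ij · s_i · s_j:
  σ(X1,X2) = 0.47 × 1.27 × 1.06 = 0.6327
  σ(X1,X3) = 0.51 × 1.27 × 1.38 = 0.8938
  σ(X1,X4) = 0.33 × 1.27 × 1.01 = 0.4233
  σ(X2,X3) = 0.18 × 1.06 × 1.38 = 0.2633
  σ(X2,X4) = 0.54 × 1.06 × 1.01 = 0.5781
  σ(X3,X4) = 0.31 × 1.38 × 1.01 = 0.4321
σ²_T = Σσ²ᵢ + 2·Σσ_ij = 5.6610 + 2 × 3.2233 = 12.1076
α = (4/3)·(1 − 5.6610/12.1076) = 0.710

α = 0.710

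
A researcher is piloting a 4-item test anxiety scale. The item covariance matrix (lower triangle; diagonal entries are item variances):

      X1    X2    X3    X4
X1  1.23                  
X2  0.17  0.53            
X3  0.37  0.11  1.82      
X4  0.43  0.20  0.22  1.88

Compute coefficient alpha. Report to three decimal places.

sum of item variances = 1.23 + 0.53 + 1.82 + 1.88 = 5.46
Σ_{i<j} σ_ij = 1.50
Var(T) = 5.46 + 2 × 1.50 = 8.46
α = (k/(k−1))·(1 − sum of item variances/Var(T)) = (4/3)·(1 − 5.46/8.46) = 0.473

coefficient alpha = 0.473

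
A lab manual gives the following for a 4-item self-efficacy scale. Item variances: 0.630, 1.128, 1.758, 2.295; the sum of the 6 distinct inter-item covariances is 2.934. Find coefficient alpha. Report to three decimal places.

Σσᵢ² = 0.630 + 1.128 + 1.758 + 2.295 = 5.811
Sum of distinct covariances = 2.934
total variance = Σσᵢ² + 2·Σcov = 5.811 + 2 × 2.934 = 11.679
α = (4/3)·(1 − 5.811/11.679) = 0.670

α = 0.670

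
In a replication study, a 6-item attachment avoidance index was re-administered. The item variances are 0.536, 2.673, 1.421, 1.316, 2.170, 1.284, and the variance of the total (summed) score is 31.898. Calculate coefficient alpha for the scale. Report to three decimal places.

ΣVar(i) = 0.536 + 2.673 + 1.421 + 1.316 + 2.170 + 1.284 = 9.400
α = (k/(k−1))·(1 − ΣVar(i)/σ²_T) = (6/5)·(1 − 9.400/31.898) = 0.846

coefficient alpha = 0.846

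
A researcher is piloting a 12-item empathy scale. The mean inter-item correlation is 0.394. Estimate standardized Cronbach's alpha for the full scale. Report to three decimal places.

Standardized α = k·r̄ / (1 + (k−1)·r̄) = 12 × 0.394 / (1 + 11 × 0.394)
  = 4.7280 / 5.3340 = 0.886

standardized Cronbach's alpha = 0.886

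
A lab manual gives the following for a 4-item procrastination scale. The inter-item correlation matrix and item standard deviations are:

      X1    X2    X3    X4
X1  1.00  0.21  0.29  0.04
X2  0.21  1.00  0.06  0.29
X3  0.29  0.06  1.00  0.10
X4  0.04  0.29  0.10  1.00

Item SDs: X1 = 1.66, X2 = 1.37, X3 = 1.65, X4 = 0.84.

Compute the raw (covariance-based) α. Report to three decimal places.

α = 0.433

Σσ²ᵢ = 1.66² + 1.37² + 1.65² + 0.84² = 8.0606
Covariances σ_ij = r_ij · s_i · s_j:
  σ(X1,X2) = 0.21 × 1.66 × 1.37 = 0.4776
  σ(X1,X3) = 0.29 × 1.66 × 1.65 = 0.7943
  σ(X1,X4) = 0.04 × 1.66 × 0.84 = 0.0558
  σ(X2,X3) = 0.06 × 1.37 × 1.65 = 0.1356
  σ(X2,X4) = 0.29 × 1.37 × 0.84 = 0.3337
  σ(X3,X4) = 0.10 × 1.65 × 0.84 = 0.1386
σ²_T = Σσ²ᵢ + 2·Σσ_ij = 8.0606 + 2 × 1.9356 = 11.9318
α = (4/3)·(1 − 8.0606/11.9318) = 0.433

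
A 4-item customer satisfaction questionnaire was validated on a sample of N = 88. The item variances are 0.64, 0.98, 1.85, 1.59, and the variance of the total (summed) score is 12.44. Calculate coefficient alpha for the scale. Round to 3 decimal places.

Σσ²ᵢ = 0.64 + 0.98 + 1.85 + 1.59 = 5.06
α = (k/(k−1))·(1 − Σσ²ᵢ/σ²_T) = (4/3)·(1 − 5.06/12.44) = 0.791

coefficient alpha = 0.791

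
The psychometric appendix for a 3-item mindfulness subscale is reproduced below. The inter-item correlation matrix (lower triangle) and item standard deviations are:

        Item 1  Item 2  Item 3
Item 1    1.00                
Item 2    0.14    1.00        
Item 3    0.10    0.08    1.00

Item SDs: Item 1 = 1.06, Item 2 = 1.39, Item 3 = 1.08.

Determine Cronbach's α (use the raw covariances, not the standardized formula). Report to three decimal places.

Σσ²ᵢ = 1.06² + 1.39² + 1.08² = 4.2221
Covariances σ_ij = r_ij · s_i · s_j:
  σ(Item 1,Item 2) = 0.14 × 1.06 × 1.39 = 0.2063
  σ(Item 1,Item 3) = 0.10 × 1.06 × 1.08 = 0.1145
  σ(Item 2,Item 3) = 0.08 × 1.39 × 1.08 = 0.1201
σ²_T = Σσ²ᵢ + 2·Σσ_ij = 4.2221 + 2 × 0.4409 = 5.1039
α = (3/2)·(1 − 4.2221/5.1039) = 0.259

Cronbach's α = 0.259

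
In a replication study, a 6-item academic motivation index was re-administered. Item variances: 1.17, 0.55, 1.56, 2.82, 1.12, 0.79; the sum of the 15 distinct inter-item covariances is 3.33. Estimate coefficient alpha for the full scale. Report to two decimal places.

coefficient alpha = 0.54

ΣVar(i) = 1.17 + 0.55 + 1.56 + 2.82 + 1.12 + 0.79 = 8.01
Sum of distinct covariances = 3.33
total variance = ΣVar(i) + 2·Σcov = 8.01 + 2 × 3.33 = 14.67
α = (6/5)·(1 − 8.01/14.67) = 0.54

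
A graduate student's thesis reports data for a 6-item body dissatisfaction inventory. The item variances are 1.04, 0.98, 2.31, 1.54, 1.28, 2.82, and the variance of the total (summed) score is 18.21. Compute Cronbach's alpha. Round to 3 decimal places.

α = 0.543

ΣVar(i) = 1.04 + 0.98 + 2.31 + 1.54 + 1.28 + 2.82 = 9.97
α = (k/(k−1))·(1 − ΣVar(i)/σ²_T) = (6/5)·(1 − 9.97/18.21) = 0.543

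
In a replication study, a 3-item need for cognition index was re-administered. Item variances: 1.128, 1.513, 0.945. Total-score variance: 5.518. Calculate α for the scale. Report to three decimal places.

α = 0.525

Σσᵢ² = 1.128 + 1.513 + 0.945 = 3.586
α = (k/(k−1))·(1 − Σσᵢ²/σ²_total) = (3/2)·(1 − 3.586/5.518) = 0.525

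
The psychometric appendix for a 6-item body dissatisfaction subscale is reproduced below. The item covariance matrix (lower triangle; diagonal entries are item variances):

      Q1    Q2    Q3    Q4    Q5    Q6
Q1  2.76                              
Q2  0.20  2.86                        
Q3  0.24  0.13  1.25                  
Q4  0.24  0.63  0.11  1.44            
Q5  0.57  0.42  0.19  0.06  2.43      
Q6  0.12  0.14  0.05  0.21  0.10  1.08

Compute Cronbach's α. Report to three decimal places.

Σσ²ᵢ = 2.76 + 2.86 + 1.25 + 1.44 + 2.43 + 1.08 = 11.82
Sum of off-diagonal covariances = 3.41
total variance = 11.82 + 2 × 3.41 = 18.64
α = (k/(k−1))·(1 − Σσ²ᵢ/total variance) = (6/5)·(1 − 11.82/18.64) = 0.439

α = 0.439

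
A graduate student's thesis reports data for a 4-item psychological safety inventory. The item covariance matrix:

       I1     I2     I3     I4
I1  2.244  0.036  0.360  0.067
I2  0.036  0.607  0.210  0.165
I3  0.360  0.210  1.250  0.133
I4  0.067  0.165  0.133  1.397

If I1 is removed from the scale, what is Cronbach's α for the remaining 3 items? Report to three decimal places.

α = 0.357

Remaining items: I2, I3, I4 (k = 3).
Σσᵢ² = 0.607 + 1.250 + 1.397 = 3.254
total variance = 3.254 + 2 × 0.508 = 4.270
α (item deleted) = (3/2)·(1 − 3.254/4.270) = 0.357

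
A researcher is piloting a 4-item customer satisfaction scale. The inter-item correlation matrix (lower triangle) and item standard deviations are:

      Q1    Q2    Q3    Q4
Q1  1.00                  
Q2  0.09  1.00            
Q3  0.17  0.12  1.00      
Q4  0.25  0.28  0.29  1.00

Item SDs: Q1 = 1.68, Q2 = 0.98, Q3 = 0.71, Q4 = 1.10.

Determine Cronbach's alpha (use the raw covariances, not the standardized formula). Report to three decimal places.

α = 0.455

Σσ²ᵢ = 1.68² + 0.98² + 0.71² + 1.10² = 5.4969
Covariances σ_ij = r_ij · s_i · s_j:
  σ(Q1,Q2) = 0.09 × 1.68 × 0.98 = 0.1482
  σ(Q1,Q3) = 0.17 × 1.68 × 0.71 = 0.2028
  σ(Q1,Q4) = 0.25 × 1.68 × 1.10 = 0.4620
  σ(Q2,Q3) = 0.12 × 0.98 × 0.71 = 0.0835
  σ(Q2,Q4) = 0.28 × 0.98 × 1.10 = 0.3018
  σ(Q3,Q4) = 0.29 × 0.71 × 1.10 = 0.2265
σ²_T = Σσ²ᵢ + 2·Σσ_ij = 5.4969 + 2 × 1.4248 = 8.3465
α = (4/3)·(1 − 5.4969/8.3465) = 0.455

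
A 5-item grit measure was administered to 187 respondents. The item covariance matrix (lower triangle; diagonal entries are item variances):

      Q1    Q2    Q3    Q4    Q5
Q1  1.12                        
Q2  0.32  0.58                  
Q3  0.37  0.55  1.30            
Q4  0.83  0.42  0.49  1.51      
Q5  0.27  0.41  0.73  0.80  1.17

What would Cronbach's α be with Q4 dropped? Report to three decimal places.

Remaining items: Q1, Q2, Q3, Q5 (k = 4).
sum of item variances = 1.12 + 0.58 + 1.30 + 1.17 = 4.17
total variance = 4.17 + 2 × 2.65 = 9.47
α (item deleted) = (4/3)·(1 − 4.17/9.47) = 0.746

Cronbach's α = 0.746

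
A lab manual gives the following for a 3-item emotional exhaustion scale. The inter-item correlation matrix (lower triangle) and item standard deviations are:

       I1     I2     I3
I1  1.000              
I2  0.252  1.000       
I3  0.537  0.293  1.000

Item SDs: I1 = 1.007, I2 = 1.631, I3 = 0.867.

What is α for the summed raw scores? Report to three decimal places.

α = 0.554

Σσ²ᵢ = 1.007² + 1.631² + 0.867² = 4.4259
Covariances σ_ij = r_ij · s_i · s_j:
  σ(I1,I2) = 0.252 × 1.007 × 1.631 = 0.4139
  σ(I1,I3) = 0.537 × 1.007 × 0.867 = 0.4688
  σ(I2,I3) = 0.293 × 1.631 × 0.867 = 0.4143
σ²_T = Σσ²ᵢ + 2·Σσ_ij = 4.4259 + 2 × 1.2970 = 7.0199
α = (3/2)·(1 − 4.4259/7.0199) = 0.554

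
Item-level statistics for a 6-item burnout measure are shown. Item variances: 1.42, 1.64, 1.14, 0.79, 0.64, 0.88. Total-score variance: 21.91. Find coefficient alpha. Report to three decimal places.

coefficient alpha = 0.843

Σσᵢ² = 1.42 + 1.64 + 1.14 + 0.79 + 0.64 + 0.88 = 6.51
α = (k/(k−1))·(1 − Σσᵢ²/total variance) = (6/5)·(1 − 6.51/21.91) = 0.843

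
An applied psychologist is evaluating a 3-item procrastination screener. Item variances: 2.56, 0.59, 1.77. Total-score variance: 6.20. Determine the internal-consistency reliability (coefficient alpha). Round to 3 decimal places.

ΣVar(i) = 2.56 + 0.59 + 1.77 = 4.92
α = (k/(k−1))·(1 − ΣVar(i)/Var(T)) = (3/2)·(1 − 4.92/6.20) = 0.310

coefficient alpha = 0.310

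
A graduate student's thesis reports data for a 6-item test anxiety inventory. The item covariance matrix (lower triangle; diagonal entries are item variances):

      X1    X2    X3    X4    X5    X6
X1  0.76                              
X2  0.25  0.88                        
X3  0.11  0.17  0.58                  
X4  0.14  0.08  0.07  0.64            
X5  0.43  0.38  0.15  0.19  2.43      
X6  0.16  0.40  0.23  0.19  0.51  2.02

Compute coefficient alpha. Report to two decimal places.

coefficient alpha = 0.58

ΣVar(i) = 0.76 + 0.88 + 0.58 + 0.64 + 2.43 + 2.02 = 7.31
Sum of the distinct covariances = 3.46
σ²_total = 7.31 + 2 × 3.46 = 14.23
α = (k/(k−1))·(1 − ΣVar(i)/σ²_total) = (6/5)·(1 − 7.31/14.23) = 0.58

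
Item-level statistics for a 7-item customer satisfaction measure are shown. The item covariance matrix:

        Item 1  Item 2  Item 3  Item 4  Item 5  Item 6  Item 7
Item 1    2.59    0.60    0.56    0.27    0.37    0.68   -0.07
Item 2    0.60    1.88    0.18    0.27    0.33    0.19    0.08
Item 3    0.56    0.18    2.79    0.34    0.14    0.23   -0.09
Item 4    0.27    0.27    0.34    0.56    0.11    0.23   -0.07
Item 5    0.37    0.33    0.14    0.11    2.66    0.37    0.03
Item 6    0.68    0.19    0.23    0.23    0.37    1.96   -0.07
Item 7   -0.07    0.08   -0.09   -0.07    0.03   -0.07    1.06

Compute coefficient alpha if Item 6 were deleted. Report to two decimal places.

α = 0.41

Remaining items: Item 1, Item 2, Item 3, Item 4, Item 5, Item 7 (k = 6).
ΣVar(i) = 2.59 + 1.88 + 2.79 + 0.56 + 2.66 + 1.06 = 11.54
σ²_total = 11.54 + 2 × 3.05 = 17.64
α (item deleted) = (6/5)·(1 − 11.54/17.64) = 0.41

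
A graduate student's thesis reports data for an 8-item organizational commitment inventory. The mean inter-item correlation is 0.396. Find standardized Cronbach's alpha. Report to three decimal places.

standardized Cronbach's alpha = 0.840

Standardized α = k·r̄ / (1 + (k−1)·r̄) = 8 × 0.396 / (1 + 7 × 0.396)
  = 3.1680 / 3.7720 = 0.840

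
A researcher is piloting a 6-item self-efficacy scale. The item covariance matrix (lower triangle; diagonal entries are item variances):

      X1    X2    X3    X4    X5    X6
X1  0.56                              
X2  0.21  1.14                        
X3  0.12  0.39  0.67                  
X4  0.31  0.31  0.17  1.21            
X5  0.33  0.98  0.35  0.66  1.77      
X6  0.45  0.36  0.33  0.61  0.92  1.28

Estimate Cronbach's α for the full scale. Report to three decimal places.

Σσᵢ² = 0.56 + 1.14 + 0.67 + 1.21 + 1.77 + 1.28 = 6.63
Sum of off-diagonal covariances = 6.50
σ²_T = 6.63 + 2 × 6.50 = 19.63
α = (k/(k−1))·(1 − Σσᵢ²/σ²_T) = (6/5)·(1 − 6.63/19.63) = 0.795

Cronbach's α = 0.795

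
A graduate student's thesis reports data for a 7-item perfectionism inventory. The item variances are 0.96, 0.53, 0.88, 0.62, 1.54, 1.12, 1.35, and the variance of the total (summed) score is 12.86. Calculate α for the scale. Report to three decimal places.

α = 0.532

Σσ²ᵢ = 0.96 + 0.53 + 0.88 + 0.62 + 1.54 + 1.12 + 1.35 = 7.00
α = (k/(k−1))·(1 − Σσ²ᵢ/Var(T)) = (7/6)·(1 − 7.00/12.86) = 0.532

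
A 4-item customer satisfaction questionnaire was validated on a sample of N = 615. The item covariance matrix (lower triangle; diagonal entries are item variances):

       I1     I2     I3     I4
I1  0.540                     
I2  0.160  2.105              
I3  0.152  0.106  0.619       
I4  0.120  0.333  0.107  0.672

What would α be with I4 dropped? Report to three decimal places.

Remaining items: I1, I2, I3 (k = 3).
sum of item variances = 0.540 + 2.105 + 0.619 = 3.264
total variance = 3.264 + 2 × 0.418 = 4.100
α (item deleted) = (3/2)·(1 − 3.264/4.100) = 0.306

α = 0.306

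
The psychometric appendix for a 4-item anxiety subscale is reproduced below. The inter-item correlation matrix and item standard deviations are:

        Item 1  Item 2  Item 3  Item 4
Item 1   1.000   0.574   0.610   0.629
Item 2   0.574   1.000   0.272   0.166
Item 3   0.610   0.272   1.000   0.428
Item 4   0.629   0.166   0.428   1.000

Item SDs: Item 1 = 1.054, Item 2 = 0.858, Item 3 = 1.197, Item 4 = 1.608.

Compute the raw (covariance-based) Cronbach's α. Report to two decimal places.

Cronbach's α = 0.74

Σσ²ᵢ = 1.054² + 0.858² + 1.197² + 1.608² = 5.8656
Covariances σ_ij = r_ij · s_i · s_j:
  σ(Item 1,Item 2) = 0.574 × 1.054 × 0.858 = 0.5191
  σ(Item 1,Item 3) = 0.610 × 1.054 × 1.197 = 0.7696
  σ(Item 1,Item 4) = 0.629 × 1.054 × 1.608 = 1.0660
  σ(Item 2,Item 3) = 0.272 × 0.858 × 1.197 = 0.2794
  σ(Item 2,Item 4) = 0.166 × 0.858 × 1.608 = 0.2290
  σ(Item 3,Item 4) = 0.428 × 1.197 × 1.608 = 0.8238
σ²_T = Σσ²ᵢ + 2·Σσ_ij = 5.8656 + 2 × 3.6869 = 13.2394
α = (4/3)·(1 − 5.8656/13.2394) = 0.74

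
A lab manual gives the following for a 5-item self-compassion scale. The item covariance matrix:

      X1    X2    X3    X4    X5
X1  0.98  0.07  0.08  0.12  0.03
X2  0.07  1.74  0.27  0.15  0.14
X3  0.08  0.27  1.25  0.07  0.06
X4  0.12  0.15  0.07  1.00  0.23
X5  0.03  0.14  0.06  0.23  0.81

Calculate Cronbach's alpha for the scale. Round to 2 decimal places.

α = 0.37

Σσᵢ² = 0.98 + 1.74 + 1.25 + 1.00 + 0.81 = 5.78
Sum of the distinct covariances = 1.22
σ²_T = 5.78 + 2 × 1.22 = 8.22
α = (k/(k−1))·(1 − Σσᵢ²/σ²_T) = (5/4)·(1 − 5.78/8.22) = 0.37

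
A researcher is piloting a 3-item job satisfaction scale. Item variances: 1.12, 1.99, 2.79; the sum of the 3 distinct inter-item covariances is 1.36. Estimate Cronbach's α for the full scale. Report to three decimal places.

Σσᵢ² = 1.12 + 1.99 + 2.79 = 5.90
Sum of distinct covariances = 1.36
σ²_T = Σσᵢ² + 2·Σcov = 5.90 + 2 × 1.36 = 8.62
α = (3/2)·(1 − 5.90/8.62) = 0.473

Cronbach's α = 0.473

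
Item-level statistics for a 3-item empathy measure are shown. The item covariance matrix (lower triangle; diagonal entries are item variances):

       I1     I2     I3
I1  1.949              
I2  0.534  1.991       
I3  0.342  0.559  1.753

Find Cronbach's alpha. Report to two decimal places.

Σσᵢ² = 1.949 + 1.991 + 1.753 = 5.693
Sum of off-diagonal covariances = 1.435
σ²_T = 5.693 + 2 × 1.435 = 8.563
α = (k/(k−1))·(1 − Σσᵢ²/σ²_T) = (3/2)·(1 − 5.693/8.563) = 0.50

α = 0.50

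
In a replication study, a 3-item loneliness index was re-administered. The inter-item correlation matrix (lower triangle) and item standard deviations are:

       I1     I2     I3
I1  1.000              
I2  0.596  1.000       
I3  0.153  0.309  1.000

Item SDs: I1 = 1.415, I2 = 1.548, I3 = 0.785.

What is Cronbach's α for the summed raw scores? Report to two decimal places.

α = 0.64

Σσ²ᵢ = 1.415² + 1.548² + 0.785² = 5.0148
Covariances σ_ij = r_ij · s_i · s_j:
  σ(I1,I2) = 0.596 × 1.415 × 1.548 = 1.3055
  σ(I1,I3) = 0.153 × 1.415 × 0.785 = 0.1699
  σ(I2,I3) = 0.309 × 1.548 × 0.785 = 0.3755
σ²_T = Σσ²ᵢ + 2·Σσ_ij = 5.0148 + 2 × 1.8509 = 8.7166
α = (3/2)·(1 − 5.0148/8.7166) = 0.64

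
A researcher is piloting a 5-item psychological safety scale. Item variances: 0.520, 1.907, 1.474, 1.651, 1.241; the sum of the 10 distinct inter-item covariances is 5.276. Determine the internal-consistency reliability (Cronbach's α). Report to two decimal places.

α = 0.76

Σσᵢ² = 0.520 + 1.907 + 1.474 + 1.651 + 1.241 = 6.793
Sum of distinct covariances = 5.276
σ²_total = Σσᵢ² + 2·Σcov = 6.793 + 2 × 5.276 = 17.345
α = (5/4)·(1 − 6.793/17.345) = 0.76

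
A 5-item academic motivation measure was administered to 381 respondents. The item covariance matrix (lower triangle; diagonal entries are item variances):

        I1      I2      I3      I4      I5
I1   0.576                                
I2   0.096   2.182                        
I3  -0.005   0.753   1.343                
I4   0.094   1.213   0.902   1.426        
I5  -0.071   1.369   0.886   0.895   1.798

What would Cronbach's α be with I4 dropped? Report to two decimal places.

Remaining items: I1, I2, I3, I5 (k = 4).
Σσᵢ² = 0.576 + 2.182 + 1.343 + 1.798 = 5.899
σ²_T = 5.899 + 2 × 3.028 = 11.955
α (item deleted) = (4/3)·(1 − 5.899/11.955) = 0.68

Cronbach's α = 0.68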